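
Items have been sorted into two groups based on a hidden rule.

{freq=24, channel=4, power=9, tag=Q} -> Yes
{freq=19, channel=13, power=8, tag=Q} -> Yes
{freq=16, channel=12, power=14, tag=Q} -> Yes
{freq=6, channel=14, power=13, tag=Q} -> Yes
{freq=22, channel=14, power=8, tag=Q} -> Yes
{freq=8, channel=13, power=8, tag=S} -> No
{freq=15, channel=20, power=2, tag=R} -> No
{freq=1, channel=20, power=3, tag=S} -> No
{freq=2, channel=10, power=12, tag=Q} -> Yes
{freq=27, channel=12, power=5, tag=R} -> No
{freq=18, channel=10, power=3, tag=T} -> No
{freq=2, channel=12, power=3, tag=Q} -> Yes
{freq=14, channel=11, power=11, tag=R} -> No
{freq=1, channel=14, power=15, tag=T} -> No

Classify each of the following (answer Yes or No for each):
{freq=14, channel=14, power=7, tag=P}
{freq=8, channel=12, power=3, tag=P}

No, No

Comparing the two groups points to one rule — tag is Q.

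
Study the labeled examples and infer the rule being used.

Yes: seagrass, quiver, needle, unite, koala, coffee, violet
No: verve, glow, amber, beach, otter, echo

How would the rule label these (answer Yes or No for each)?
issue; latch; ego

Yes, No, No

The classifier is using: has ≥ 3 vowels.
issue — 3 vowels, hence Yes.
latch — 1 vowel, hence No.
ego — 2 vowels, hence No.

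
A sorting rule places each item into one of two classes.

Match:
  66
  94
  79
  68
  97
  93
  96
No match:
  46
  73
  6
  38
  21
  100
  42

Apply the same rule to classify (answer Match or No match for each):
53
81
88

No match, No match, Match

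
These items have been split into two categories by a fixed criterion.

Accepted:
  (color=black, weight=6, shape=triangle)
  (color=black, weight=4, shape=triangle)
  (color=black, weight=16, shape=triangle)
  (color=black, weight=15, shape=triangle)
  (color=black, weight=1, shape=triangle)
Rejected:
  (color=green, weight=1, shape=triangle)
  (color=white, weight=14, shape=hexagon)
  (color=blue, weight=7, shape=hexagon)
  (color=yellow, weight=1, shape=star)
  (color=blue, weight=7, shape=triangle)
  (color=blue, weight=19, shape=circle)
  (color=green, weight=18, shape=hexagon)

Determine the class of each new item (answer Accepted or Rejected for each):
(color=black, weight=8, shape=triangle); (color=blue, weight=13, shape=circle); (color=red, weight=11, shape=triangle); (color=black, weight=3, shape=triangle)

'Accepted' ⟺ color is black.
Accepted: (color=black, weight=8, shape=triangle), since color is black. Rejected: (color=blue, weight=13, shape=circle), since color is blue. Rejected: (color=red, weight=11, shape=triangle), since color is red. Accepted: (color=black, weight=3, shape=triangle), since color is black.

Accepted, Rejected, Rejected, Accepted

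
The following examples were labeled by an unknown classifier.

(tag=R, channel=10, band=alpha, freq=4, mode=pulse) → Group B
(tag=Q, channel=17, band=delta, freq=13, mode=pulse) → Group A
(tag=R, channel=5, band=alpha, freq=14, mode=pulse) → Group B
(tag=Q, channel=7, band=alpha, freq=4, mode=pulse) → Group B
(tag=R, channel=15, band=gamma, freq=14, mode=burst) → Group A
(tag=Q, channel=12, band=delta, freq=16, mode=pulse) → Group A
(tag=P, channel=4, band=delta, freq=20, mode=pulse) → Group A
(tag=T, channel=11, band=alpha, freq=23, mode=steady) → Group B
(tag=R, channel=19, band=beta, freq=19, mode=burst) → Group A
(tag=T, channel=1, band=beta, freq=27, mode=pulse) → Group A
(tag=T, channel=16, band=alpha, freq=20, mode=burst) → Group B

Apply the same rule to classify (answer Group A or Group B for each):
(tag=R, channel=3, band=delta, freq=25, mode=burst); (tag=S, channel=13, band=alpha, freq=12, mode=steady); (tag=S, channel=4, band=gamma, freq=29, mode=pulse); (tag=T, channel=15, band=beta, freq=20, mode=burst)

Group A, Group B, Group A, Group A

A rule that fits every label: band is not alpha — true of each 'Group A' example, false of each 'Group B' one.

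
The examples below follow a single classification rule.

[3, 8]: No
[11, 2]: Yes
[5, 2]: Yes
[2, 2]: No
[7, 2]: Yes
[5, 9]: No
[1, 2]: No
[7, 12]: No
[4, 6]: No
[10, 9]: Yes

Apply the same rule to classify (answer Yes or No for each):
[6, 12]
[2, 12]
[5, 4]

The simplest hypothesis consistent with all the labels is: first > second.
[6, 12] → 6 < 12 → No. [2, 12] → 2 < 12 → No. [5, 4] → 5 > 4 → Yes.

No, No, Yes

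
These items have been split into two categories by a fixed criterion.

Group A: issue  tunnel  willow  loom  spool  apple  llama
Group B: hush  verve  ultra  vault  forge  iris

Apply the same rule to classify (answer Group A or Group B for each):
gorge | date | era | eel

Rule: has a double letter. This holds for each 'Group A' example and fails for each 'Group B' one.
gorge → no doubled letter → Group B.
date → no doubled letter → Group B.
era → no doubled letter → Group B.
eel → 'ee' doubled → Group A.

Group B, Group B, Group B, Group A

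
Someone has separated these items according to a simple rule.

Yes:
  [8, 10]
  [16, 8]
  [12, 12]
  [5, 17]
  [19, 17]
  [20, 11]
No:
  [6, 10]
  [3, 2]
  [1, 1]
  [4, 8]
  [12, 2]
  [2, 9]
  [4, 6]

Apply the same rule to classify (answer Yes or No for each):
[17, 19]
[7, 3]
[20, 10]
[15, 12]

Yes, No, Yes, Yes

Every 'Yes' example satisfies: sum ≥ 18. None of the 'No' examples do.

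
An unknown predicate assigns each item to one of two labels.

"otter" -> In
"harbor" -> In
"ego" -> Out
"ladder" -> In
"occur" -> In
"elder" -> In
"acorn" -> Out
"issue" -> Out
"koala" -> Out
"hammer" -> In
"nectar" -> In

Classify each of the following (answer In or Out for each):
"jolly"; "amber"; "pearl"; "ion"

Out, In, Out, Out

One predicate separates the groups cleanly: ends with 'r'.
"jolly": ends with 'y' — lacks this property, so Out. "amber": ends with 'r' — checks out, so In. "pearl": ends with 'l' — lacks this property, so Out. "ion": ends with 'n' — lacks this property, so Out.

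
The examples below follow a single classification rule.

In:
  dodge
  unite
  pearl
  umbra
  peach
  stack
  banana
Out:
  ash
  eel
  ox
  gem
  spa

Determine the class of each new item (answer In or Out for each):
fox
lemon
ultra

Out, In, In

The pattern is that an item is 'In' exactly when: length ≥ 5.
Out: fox, since length 3. In: lemon, since length 5. In: ultra, since length 5.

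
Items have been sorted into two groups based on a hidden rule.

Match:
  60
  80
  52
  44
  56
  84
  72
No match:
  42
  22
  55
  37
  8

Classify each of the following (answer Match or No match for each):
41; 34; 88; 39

Every 'Match' example satisfies: even AND at least 44. None of the 'No match' examples do.
41 — 41 is odd, 41 < 44, hence No match.
34 — 34 is even, 34 < 44, hence No match.
88 — 88 is even, 88 ≥ 44, hence Match.
39 — 39 is odd, 39 < 44, hence No match.

No match, No match, Match, No match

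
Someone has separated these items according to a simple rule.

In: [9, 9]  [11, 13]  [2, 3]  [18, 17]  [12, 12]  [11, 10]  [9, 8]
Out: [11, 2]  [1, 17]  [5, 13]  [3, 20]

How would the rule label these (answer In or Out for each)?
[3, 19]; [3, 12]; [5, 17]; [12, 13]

Out, Out, Out, In

The common property of the 'In' items is: |first − second| ≤ 2. No 'Out' item has it.
[3, 19]: |3−19| = 16 — fails this test, so Out.
[3, 12]: |3−12| = 9 — fails this test, so Out.
[5, 17]: |5−17| = 12 — fails this test, so Out.
[12, 13]: |12−13| = 1 — satisfies this, so In.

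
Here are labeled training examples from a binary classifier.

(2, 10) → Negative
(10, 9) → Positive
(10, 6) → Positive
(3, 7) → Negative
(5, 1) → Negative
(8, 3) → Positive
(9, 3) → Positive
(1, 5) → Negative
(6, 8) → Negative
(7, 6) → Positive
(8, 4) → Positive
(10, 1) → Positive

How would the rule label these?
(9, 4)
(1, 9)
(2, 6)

Positive, Negative, Negative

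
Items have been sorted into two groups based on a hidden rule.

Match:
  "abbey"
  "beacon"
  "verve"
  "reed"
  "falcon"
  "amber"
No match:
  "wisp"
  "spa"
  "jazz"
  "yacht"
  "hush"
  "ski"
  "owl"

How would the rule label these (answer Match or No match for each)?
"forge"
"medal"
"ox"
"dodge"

Match, Match, No match, Match

Every 'Match' example satisfies: has ≥ 2 vowels. None of the 'No match' examples do.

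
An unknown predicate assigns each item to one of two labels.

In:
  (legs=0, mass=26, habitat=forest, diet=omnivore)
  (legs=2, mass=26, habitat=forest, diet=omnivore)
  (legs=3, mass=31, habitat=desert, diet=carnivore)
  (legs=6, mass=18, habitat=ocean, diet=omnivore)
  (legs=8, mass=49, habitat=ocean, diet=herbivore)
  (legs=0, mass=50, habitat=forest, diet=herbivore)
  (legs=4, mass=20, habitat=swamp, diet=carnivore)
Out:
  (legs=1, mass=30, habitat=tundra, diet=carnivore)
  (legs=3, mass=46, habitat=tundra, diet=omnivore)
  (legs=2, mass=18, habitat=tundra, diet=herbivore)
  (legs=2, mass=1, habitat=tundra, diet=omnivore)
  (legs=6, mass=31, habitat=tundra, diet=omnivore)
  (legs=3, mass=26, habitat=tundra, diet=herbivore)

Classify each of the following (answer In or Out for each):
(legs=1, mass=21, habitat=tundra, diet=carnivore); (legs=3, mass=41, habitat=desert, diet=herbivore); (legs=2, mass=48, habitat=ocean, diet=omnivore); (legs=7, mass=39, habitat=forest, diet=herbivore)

Out, In, In, In

The classifier is using: habitat is not tundra.
(legs=1, mass=21, habitat=tundra, diet=carnivore) — habitat is tundra, hence Out.
(legs=3, mass=41, habitat=desert, diet=herbivore) — habitat is desert, hence In.
(legs=2, mass=48, habitat=ocean, diet=omnivore) — habitat is ocean, hence In.
(legs=7, mass=39, habitat=forest, diet=herbivore) — habitat is forest, hence In.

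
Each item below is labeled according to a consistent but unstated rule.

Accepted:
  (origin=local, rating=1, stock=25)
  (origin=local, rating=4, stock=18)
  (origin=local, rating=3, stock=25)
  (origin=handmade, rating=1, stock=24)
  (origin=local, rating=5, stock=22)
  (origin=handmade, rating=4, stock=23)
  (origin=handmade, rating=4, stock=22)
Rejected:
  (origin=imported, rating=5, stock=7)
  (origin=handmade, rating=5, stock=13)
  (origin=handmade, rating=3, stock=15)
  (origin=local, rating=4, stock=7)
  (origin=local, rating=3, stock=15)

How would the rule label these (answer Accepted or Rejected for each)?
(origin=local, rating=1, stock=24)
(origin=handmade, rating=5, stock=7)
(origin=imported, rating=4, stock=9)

One predicate separates the groups cleanly: stock ≥ 18.
(origin=local, rating=1, stock=24): stock = 24, qualifies → Accepted.
(origin=handmade, rating=5, stock=7): stock = 7, doesn't match → Rejected.
(origin=imported, rating=4, stock=9): stock = 9, doesn't match → Rejected.

Accepted, Rejected, Rejected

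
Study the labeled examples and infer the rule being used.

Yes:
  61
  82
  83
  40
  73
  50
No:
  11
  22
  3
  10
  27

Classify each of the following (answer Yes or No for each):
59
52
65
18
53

A rule that fits every label: at least 40 — true of each 'Yes' example, false of each 'No' one.

Yes, Yes, Yes, No, Yes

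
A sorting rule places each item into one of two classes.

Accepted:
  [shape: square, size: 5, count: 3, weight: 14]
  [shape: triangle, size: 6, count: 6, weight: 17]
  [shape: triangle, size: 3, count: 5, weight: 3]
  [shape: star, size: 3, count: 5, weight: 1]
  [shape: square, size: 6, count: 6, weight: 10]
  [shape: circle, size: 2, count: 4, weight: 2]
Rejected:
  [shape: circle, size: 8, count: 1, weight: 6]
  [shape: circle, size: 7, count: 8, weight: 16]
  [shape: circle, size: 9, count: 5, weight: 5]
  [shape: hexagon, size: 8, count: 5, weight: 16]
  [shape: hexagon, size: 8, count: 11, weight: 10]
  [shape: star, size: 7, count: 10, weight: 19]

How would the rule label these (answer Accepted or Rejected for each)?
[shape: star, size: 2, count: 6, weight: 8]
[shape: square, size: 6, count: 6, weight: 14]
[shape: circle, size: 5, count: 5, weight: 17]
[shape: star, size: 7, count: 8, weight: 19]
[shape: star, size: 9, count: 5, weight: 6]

Accepted, Accepted, Accepted, Rejected, Rejected

'Accepted' ⟺ size ≤ 6.
[shape: star, size: 2, count: 6, weight: 8]: Accepted (size = 2). [shape: square, size: 6, count: 6, weight: 14]: Accepted (size = 6). [shape: circle, size: 5, count: 5, weight: 17]: Accepted (size = 5). [shape: star, size: 7, count: 8, weight: 19]: Rejected (size = 7). [shape: star, size: 9, count: 5, weight: 6]: Rejected (size = 9).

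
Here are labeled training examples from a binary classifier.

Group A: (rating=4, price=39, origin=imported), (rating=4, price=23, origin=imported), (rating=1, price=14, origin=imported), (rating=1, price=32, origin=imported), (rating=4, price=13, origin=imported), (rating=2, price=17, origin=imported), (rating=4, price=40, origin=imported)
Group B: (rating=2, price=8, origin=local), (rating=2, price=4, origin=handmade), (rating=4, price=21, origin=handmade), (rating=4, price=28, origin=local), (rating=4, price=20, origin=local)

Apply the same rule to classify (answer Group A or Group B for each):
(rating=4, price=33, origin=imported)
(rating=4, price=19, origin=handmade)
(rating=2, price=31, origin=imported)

Rule: origin is imported. This holds for each 'Group A' example and fails for each 'Group B' one.
(rating=4, price=33, origin=imported): origin is imported — fits, so Group A.
(rating=4, price=19, origin=handmade): origin is handmade — doesn't qualify, so Group B.
(rating=2, price=31, origin=imported): origin is imported — fits, so Group A.

Group A, Group B, Group A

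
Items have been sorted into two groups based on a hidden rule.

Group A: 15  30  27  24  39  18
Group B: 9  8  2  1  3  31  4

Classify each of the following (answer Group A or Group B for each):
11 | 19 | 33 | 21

Group B, Group B, Group A, Group A

The pattern is that an item is 'Group A' exactly when: multiple of 3 AND at least 15.
11: 11 = 3·3 + 2, 11 < 15, does not fit → Group B.
19: 19 = 3·6 + 1, 19 ≥ 15, does not fit → Group B.
33: 33 = 3·11, 33 ≥ 15, satisfies this → Group A.
21: 21 = 3·7, 21 ≥ 15, satisfies this → Group A.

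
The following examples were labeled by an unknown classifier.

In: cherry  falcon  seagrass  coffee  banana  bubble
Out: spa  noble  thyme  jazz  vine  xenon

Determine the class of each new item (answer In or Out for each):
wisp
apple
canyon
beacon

The common property of the 'In' items is: length ≥ 6. No 'Out' item has it.
wisp: length 4, fails this test → Out. apple: length 5, fails this test → Out. canyon: length 6, passes → In. beacon: length 6, passes → In.

Out, Out, In, In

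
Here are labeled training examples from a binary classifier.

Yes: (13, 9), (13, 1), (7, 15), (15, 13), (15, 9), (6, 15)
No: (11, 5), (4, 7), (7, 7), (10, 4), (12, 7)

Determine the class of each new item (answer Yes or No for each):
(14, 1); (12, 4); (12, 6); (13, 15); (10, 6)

The simplest hypothesis consistent with all the labels is: max ≥ 13.

Yes, No, No, Yes, No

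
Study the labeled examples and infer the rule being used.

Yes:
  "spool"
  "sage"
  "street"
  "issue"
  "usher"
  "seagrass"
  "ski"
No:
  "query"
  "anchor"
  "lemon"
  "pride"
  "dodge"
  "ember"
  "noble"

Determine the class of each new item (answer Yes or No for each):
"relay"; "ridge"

No, No

All 'Yes' examples share one property — contains 's' — and every 'No' example lacks it.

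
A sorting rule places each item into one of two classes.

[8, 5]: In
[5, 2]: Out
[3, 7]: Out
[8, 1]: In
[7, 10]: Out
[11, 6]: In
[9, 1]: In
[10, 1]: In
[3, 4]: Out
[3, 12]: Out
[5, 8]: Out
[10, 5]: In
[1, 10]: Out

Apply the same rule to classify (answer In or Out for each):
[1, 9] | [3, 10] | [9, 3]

Out, Out, In

The common property of the 'In' items is: first ≥ 8. No 'Out' item has it.
[1, 9]: Out (first 1).
[3, 10]: Out (first 3).
[9, 3]: In (first 9).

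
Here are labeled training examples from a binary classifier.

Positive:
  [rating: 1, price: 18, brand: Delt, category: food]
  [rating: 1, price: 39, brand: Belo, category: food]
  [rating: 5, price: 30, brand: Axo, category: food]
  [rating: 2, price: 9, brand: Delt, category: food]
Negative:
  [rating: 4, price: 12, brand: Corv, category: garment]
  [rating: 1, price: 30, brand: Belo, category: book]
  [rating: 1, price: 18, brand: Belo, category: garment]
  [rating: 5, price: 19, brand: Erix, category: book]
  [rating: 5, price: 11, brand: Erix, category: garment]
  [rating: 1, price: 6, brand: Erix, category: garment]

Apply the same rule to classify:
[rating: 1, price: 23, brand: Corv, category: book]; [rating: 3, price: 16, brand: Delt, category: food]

The simplest hypothesis consistent with all the labels is: category is food.

Negative, Positive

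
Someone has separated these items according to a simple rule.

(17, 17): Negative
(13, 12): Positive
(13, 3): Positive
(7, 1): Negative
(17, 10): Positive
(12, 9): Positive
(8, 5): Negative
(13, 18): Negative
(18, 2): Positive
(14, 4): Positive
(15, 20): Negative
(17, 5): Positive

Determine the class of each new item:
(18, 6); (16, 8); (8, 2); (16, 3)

Positive, Positive, Negative, Positive

All 'Positive' examples share one property — first > second AND sum ≥ 16 — and every 'Negative' example lacks it.
(18, 6): Positive (18 > 6, 18+6 = 24). (16, 8): Positive (16 > 8, 16+8 = 24). (8, 2): Negative (8 > 2, 8+2 = 10). (16, 3): Positive (16 > 3, 16+3 = 19).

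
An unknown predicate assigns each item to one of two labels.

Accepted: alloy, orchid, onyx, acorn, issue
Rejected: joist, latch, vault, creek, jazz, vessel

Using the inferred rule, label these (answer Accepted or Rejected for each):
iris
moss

Rule: starts with a vowel. This holds for each 'Accepted' example and fails for each 'Rejected' one.
iris — starts with 'i', hence Accepted. moss — starts with 'm', hence Rejected.

Accepted, Rejected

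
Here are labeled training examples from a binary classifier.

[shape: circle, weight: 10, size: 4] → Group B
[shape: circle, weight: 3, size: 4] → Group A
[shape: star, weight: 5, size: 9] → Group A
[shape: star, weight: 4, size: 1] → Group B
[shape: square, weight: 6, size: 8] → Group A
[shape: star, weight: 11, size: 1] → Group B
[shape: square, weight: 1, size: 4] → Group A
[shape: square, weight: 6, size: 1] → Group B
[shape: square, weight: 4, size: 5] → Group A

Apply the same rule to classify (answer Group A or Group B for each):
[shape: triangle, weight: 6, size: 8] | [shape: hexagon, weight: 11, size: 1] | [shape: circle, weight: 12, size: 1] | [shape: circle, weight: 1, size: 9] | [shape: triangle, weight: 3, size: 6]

Every 'Group A' example satisfies: size ≥ 4 AND weight ≤ 6. None of the 'Group B' examples do.
[shape: triangle, weight: 6, size: 8]: size = 8, weight = 6 — passes, so Group A.
[shape: hexagon, weight: 11, size: 1]: size = 1, weight = 11 — fails the rule, so Group B.
[shape: circle, weight: 12, size: 1]: size = 1, weight = 12 — fails the rule, so Group B.
[shape: circle, weight: 1, size: 9]: size = 9, weight = 1 — passes, so Group A.
[shape: triangle, weight: 3, size: 6]: size = 6, weight = 3 — passes, so Group A.

Group A, Group B, Group B, Group A, Group A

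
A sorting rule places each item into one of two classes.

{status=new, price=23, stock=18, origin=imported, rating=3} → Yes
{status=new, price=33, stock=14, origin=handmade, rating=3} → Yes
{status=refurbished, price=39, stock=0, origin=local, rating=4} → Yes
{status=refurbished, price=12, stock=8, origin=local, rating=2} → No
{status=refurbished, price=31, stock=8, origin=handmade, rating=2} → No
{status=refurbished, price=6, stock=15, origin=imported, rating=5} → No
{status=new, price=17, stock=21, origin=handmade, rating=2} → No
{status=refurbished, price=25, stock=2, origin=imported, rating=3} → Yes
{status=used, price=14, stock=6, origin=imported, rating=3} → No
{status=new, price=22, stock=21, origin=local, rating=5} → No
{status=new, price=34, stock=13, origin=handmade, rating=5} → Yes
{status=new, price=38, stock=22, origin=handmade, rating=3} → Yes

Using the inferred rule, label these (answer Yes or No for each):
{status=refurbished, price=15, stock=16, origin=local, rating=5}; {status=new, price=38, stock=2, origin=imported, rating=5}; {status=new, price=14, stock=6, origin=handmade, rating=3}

The rule appears to be: price ≥ 23 AND rating ≥ 3.

No, Yes, No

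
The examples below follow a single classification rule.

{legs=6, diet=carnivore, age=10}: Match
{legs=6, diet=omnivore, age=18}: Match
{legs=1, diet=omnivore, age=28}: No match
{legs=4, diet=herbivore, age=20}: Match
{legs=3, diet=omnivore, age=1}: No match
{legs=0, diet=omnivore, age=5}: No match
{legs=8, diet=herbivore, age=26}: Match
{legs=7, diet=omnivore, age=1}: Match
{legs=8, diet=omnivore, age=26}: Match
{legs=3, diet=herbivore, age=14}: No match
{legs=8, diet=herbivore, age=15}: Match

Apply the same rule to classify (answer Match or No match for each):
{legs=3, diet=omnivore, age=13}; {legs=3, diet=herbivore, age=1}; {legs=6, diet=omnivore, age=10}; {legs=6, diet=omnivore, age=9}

No match, No match, Match, Match

The classifier is using: legs ≥ 4.
{legs=3, diet=omnivore, age=13} → legs = 3 → No match. {legs=3, diet=herbivore, age=1} → legs = 3 → No match. {legs=6, diet=omnivore, age=10} → legs = 6 → Match. {legs=6, diet=omnivore, age=9} → legs = 6 → Match.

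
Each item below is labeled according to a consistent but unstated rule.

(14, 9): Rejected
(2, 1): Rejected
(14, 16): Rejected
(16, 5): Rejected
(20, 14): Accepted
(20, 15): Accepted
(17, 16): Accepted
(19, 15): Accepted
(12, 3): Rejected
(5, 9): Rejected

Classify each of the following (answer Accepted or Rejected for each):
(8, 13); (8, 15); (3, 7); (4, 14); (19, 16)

The common property of the 'Accepted' items is: sum ≥ 33. No 'Rejected' item has it.

Rejected, Rejected, Rejected, Rejected, Accepted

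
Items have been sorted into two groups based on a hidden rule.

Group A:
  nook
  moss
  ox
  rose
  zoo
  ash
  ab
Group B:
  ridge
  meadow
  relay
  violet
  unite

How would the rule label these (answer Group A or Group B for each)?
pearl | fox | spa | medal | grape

Group B, Group A, Group A, Group B, Group B

The simplest hypothesis consistent with all the labels is: length ≤ 4.
Group B: pearl, since length 5.
Group A: fox, since length 3.
Group A: spa, since length 3.
Group B: medal, since length 5.
Group B: grape, since length 5.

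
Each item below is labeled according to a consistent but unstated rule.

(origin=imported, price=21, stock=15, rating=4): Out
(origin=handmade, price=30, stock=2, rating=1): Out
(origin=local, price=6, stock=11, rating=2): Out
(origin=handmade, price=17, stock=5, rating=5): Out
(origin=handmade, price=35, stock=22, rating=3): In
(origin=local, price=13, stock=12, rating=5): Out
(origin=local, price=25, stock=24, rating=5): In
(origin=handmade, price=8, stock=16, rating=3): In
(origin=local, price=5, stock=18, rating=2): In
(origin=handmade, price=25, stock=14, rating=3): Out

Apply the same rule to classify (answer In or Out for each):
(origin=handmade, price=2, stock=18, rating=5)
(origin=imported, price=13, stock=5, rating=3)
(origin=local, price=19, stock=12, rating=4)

In, Out, Out

One predicate separates the groups cleanly: stock ≥ 16.
(origin=handmade, price=2, stock=18, rating=5): In (stock = 18). (origin=imported, price=13, stock=5, rating=3): Out (stock = 5). (origin=local, price=19, stock=12, rating=4): Out (stock = 12).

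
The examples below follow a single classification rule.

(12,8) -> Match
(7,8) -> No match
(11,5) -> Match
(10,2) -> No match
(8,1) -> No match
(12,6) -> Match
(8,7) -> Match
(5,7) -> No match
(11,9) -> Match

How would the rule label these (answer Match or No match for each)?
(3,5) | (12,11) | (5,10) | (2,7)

The rule appears to be: first > second AND sum ≥ 15.
(3,5): 3 < 5, 3+5 = 8 — fails the rule, so No match. (12,11): 12 > 11, 12+11 = 23 — checks out, so Match. (5,10): 5 < 10, 5+10 = 15 — fails the rule, so No match. (2,7): 2 < 7, 2+7 = 9 — fails the rule, so No match.

No match, Match, No match, No match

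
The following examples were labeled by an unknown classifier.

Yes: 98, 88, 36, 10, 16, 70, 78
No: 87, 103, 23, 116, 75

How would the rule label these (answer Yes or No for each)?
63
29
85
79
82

No, No, No, No, Yes

All 'Yes' examples share one property — even AND at most 98 — and every 'No' example lacks it.
63: 63 is odd, 63 ≤ 98, lacks this property → No.
29: 29 is odd, 29 ≤ 98, lacks this property → No.
85: 85 is odd, 85 ≤ 98, lacks this property → No.
79: 79 is odd, 79 ≤ 98, lacks this property → No.
82: 82 is even, 82 ≤ 98, matches → Yes.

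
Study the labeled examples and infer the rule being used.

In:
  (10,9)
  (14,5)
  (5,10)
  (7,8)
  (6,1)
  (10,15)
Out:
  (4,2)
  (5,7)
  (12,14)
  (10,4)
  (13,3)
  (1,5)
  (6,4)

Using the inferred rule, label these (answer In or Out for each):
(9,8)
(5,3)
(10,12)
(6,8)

In, Out, Out, Out

The simplest hypothesis consistent with all the labels is: sum is odd.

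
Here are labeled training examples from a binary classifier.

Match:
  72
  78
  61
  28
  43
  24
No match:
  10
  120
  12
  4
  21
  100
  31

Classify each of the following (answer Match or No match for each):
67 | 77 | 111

Match, Match, No match

'Match' ⟺ digit sum ≥ 5.
67 — digit sum 6+7 = 13, hence Match.
77 — digit sum 7+7 = 14, hence Match.
111 — digit sum 1+1+1 = 3, hence No match.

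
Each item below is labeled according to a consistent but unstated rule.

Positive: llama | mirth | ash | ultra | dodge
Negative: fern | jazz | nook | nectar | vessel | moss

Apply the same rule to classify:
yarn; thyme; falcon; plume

Rule: odd length. This holds for each 'Positive' example and fails for each 'Negative' one.
Negative: yarn, since length 4. Positive: thyme, since length 5. Negative: falcon, since length 6. Positive: plume, since length 5.

Negative, Positive, Negative, Positive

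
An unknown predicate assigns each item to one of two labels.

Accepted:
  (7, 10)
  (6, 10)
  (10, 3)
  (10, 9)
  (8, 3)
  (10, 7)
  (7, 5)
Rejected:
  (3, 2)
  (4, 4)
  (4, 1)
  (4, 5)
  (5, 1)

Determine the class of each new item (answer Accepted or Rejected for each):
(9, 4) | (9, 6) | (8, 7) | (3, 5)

Accepted, Accepted, Accepted, Rejected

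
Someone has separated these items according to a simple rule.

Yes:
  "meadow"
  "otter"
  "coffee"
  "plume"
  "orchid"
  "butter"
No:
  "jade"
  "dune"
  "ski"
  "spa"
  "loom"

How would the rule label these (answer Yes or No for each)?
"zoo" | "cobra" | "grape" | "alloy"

No, Yes, Yes, Yes

The rule appears to be: length ≥ 5.
"zoo" → length 3 → No.
"cobra" → length 5 → Yes.
"grape" → length 5 → Yes.
"alloy" → length 5 → Yes.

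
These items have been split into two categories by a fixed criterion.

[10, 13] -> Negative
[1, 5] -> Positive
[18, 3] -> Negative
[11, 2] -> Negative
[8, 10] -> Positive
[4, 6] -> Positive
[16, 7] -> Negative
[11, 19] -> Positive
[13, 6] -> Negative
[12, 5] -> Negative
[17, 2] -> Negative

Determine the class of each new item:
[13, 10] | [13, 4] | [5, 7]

Negative, Negative, Positive

The common property of the 'Positive' items is: sum is even. No 'Negative' item has it.
[13, 10]: Negative (13+10 = 23).
[13, 4]: Negative (13+4 = 17).
[5, 7]: Positive (5+7 = 12).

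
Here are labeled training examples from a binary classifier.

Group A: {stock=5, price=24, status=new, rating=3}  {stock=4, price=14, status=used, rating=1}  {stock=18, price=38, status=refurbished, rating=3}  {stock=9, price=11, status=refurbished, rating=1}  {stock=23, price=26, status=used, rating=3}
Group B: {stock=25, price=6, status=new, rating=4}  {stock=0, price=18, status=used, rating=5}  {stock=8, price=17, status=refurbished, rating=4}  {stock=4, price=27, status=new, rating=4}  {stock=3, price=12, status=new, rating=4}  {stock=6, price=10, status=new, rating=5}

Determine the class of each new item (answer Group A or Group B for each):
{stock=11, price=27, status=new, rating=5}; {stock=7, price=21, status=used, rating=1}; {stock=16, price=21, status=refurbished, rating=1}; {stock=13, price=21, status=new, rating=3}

Group B, Group A, Group A, Group A

All 'Group A' examples share one property — rating ≤ 3 — and every 'Group B' example lacks it.
{stock=11, price=27, status=new, rating=5} — rating = 5, hence Group B.
{stock=7, price=21, status=used, rating=1} — rating = 1, hence Group A.
{stock=16, price=21, status=refurbished, rating=1} — rating = 1, hence Group A.
{stock=13, price=21, status=new, rating=3} — rating = 3, hence Group A.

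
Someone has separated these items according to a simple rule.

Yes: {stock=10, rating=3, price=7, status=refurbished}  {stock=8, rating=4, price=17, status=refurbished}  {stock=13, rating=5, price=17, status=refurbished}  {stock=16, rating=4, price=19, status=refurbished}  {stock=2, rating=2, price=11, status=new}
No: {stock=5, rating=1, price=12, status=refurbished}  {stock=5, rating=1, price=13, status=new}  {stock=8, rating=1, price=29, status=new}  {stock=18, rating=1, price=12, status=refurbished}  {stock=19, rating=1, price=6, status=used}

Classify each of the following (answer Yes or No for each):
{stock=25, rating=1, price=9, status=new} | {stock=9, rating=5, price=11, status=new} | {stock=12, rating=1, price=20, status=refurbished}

No, Yes, No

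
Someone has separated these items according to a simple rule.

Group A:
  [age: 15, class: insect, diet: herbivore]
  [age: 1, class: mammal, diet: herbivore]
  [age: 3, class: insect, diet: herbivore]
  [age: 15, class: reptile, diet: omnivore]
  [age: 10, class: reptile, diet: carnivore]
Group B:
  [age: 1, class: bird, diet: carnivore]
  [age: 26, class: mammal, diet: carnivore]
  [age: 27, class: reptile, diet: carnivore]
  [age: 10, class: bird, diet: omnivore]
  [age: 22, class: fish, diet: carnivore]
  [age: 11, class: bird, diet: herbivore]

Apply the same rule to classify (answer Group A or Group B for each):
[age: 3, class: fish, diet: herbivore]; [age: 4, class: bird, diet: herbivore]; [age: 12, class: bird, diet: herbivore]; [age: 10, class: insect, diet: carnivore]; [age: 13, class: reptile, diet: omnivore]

Rule: class is not bird AND age ≤ 15. This holds for each 'Group A' example and fails for each 'Group B' one.
[age: 3, class: fish, diet: herbivore]: Group A (class is fish, age = 3).
[age: 4, class: bird, diet: herbivore]: Group B (class is bird, age = 4).
[age: 12, class: bird, diet: herbivore]: Group B (class is bird, age = 12).
[age: 10, class: insect, diet: carnivore]: Group A (class is insect, age = 10).
[age: 13, class: reptile, diet: omnivore]: Group A (class is reptile, age = 13).

Group A, Group B, Group B, Group A, Group A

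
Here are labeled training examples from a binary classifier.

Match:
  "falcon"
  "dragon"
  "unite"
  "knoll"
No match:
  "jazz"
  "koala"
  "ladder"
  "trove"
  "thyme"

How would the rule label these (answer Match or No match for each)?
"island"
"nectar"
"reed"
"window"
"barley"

The simplest hypothesis consistent with all the labels is: contains 'n'.
"island" — has 'n', hence Match. "nectar" — has 'n', hence Match. "reed" — no 'n', hence No match. "window" — has 'n', hence Match. "barley" — no 'n', hence No match.

Match, Match, No match, Match, No match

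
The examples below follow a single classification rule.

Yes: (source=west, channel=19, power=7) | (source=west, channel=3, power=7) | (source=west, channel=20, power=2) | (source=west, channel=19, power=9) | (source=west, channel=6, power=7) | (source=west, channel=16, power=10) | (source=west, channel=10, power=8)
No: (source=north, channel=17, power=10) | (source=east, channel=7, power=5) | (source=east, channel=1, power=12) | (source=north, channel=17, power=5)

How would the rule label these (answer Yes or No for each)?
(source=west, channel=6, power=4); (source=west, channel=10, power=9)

Yes, Yes

Looking at the examples, the only property every 'Yes' case has and every 'No' case lacks is: source is west.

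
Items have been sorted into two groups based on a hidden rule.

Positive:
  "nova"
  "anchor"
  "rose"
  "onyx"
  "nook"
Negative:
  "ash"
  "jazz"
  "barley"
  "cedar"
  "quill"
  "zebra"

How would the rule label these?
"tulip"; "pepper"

The classifier is using: contains 'o'.
"tulip" → no 'o' → Negative. "pepper" → no 'o' → Negative.

Negative, Negative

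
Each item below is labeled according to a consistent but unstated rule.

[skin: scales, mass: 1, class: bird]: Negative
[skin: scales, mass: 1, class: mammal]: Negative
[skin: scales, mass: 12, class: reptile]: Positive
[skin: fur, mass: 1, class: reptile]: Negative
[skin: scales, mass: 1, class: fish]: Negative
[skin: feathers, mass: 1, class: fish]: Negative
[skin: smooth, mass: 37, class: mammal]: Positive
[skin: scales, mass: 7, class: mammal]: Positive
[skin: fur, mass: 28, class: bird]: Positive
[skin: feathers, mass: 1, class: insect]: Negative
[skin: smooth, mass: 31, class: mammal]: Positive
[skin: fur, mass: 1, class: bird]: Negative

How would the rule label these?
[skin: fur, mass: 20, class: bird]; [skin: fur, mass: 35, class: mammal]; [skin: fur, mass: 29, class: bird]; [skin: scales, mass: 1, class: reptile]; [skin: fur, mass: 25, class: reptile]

Positive, Positive, Positive, Negative, Positive

The simplest hypothesis consistent with all the labels is: mass ≥ 7.
[skin: fur, mass: 20, class: bird]: mass = 20 — meets the rule, so Positive. [skin: fur, mass: 35, class: mammal]: mass = 35 — meets the rule, so Positive. [skin: fur, mass: 29, class: bird]: mass = 29 — meets the rule, so Positive. [skin: scales, mass: 1, class: reptile]: mass = 1 — lacks this property, so Negative. [skin: fur, mass: 25, class: reptile]: mass = 25 — meets the rule, so Positive.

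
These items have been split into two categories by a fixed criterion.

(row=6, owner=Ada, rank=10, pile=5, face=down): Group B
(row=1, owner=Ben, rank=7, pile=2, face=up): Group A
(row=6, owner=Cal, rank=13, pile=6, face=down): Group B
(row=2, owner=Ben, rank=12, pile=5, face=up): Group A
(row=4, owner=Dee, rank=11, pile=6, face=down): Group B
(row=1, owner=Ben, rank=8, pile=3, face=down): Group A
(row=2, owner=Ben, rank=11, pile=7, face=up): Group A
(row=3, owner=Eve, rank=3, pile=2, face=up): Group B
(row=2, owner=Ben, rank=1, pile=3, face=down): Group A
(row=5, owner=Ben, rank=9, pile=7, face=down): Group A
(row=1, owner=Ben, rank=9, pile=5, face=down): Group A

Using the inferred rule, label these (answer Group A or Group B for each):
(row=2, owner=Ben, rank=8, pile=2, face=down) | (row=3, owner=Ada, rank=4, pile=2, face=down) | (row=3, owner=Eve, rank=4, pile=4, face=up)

The simplest hypothesis consistent with all the labels is: owner is Ben.
(row=2, owner=Ben, rank=8, pile=2, face=down): owner is Ben — matches, so Group A.
(row=3, owner=Ada, rank=4, pile=2, face=down): owner is Ada — doesn't match, so Group B.
(row=3, owner=Eve, rank=4, pile=4, face=up): owner is Eve — doesn't match, so Group B.

Group A, Group B, Group B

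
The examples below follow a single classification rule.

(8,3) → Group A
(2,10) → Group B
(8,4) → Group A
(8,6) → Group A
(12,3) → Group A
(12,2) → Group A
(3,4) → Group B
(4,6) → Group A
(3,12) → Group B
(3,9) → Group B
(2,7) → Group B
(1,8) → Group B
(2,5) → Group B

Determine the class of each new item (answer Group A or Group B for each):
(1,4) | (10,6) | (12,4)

The distinguishing property — first ≥ 4 — holds for all the 'Group A' cases and none of the 'Group B' cases.
(1,4) — first 1, hence Group B.
(10,6) — first 10, hence Group A.
(12,4) — first 12, hence Group A.

Group B, Group A, Group A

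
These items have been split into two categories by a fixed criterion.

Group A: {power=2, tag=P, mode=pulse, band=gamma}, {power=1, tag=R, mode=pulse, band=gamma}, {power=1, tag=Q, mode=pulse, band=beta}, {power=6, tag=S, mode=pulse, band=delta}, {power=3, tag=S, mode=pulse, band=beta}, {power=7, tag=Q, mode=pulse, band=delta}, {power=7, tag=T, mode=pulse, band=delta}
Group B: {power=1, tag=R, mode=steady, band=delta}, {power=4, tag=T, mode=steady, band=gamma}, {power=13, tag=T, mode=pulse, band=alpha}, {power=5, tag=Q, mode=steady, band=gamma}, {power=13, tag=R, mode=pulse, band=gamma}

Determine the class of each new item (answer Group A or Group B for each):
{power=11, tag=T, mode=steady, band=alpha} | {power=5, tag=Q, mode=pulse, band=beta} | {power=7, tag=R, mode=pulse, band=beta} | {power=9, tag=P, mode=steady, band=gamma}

Every 'Group A' example satisfies: mode is pulse AND power ≤ 7. None of the 'Group B' examples do.
{power=11, tag=T, mode=steady, band=alpha} — mode is steady, power = 11, hence Group B. {power=5, tag=Q, mode=pulse, band=beta} — mode is pulse, power = 5, hence Group A. {power=7, tag=R, mode=pulse, band=beta} — mode is pulse, power = 7, hence Group A. {power=9, tag=P, mode=steady, band=gamma} — mode is steady, power = 9, hence Group B.

Group B, Group A, Group A, Group B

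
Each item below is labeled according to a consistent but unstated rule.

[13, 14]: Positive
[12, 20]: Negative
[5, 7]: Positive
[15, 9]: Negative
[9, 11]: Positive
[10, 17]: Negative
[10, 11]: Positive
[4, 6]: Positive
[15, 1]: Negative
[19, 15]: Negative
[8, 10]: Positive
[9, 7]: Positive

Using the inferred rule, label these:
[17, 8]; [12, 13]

The pattern is that an item is 'Positive' exactly when: max ≤ 14.
[17, 8]: max 17 — does not pass, so Negative.
[12, 13]: max 13 — satisfies this, so Positive.

Negative, Positive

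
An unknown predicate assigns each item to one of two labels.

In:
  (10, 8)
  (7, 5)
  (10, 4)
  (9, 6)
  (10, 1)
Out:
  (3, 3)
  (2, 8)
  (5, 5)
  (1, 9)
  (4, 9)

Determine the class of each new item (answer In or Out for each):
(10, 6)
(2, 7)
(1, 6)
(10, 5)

In, Out, Out, In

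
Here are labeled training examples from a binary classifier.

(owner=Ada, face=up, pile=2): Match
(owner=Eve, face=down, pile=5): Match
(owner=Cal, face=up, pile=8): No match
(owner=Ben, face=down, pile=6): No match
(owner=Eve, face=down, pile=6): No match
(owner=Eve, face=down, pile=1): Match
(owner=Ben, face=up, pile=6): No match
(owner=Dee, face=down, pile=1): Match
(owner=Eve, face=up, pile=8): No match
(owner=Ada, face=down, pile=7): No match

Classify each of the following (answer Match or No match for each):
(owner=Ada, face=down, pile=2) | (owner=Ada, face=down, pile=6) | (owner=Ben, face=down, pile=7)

Match, No match, No match

The rule appears to be: pile ≤ 5.
(owner=Ada, face=down, pile=2) → pile = 2 → Match.
(owner=Ada, face=down, pile=6) → pile = 6 → No match.
(owner=Ben, face=down, pile=7) → pile = 7 → No match.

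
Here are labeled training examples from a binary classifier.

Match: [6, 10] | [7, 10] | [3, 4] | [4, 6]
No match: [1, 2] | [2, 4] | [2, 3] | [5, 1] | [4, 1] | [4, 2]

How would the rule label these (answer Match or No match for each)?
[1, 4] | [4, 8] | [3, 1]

'Match' ⟺ sum ≥ 7.
[1, 4]: 1+4 = 5, doesn't qualify → No match.
[4, 8]: 4+8 = 12, matches → Match.
[3, 1]: 3+1 = 4, doesn't qualify → No match.

No match, Match, No match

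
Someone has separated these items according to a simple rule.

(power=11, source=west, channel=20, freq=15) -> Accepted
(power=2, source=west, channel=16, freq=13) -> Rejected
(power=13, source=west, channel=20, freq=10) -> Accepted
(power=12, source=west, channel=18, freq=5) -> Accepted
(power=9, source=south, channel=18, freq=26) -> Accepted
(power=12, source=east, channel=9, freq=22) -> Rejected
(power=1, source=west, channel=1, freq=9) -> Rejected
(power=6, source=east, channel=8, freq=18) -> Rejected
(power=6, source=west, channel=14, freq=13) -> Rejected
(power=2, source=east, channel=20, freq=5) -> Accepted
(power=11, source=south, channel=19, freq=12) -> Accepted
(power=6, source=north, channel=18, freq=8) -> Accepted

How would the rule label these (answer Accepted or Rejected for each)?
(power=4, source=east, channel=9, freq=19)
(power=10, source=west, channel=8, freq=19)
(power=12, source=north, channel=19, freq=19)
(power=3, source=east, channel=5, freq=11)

Rejected, Rejected, Accepted, Rejected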